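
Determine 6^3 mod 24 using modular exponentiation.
6^{3} = 216 ≡ 0 mod 24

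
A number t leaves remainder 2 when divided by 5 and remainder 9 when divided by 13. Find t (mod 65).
M = 5 × 13 = 65. M₁ = 13, y₁ ≡ 2 (mod 5). M₂ = 5, y₂ ≡ 8 (mod 13). t = 2×13×2 + 9×5×8 ≡ 22 (mod 65)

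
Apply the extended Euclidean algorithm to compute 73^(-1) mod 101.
Extended GCD: 73(18) + 101(-13) = 1. So 73^(-1) ≡ 18 mod 101. Verify: 73 × 18 = 1314 ≡ 1 mod 101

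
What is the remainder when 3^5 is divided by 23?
By repeated squaring (mod 23): 3^{1}≡3, 3^{2}≡9, 3^{4}≡12. Then 3^{5} = 3^{4+1} ≡ 12 × 3 ≡ 13 (mod 23)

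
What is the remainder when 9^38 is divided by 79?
By repeated squaring mod 79: 9^{1}≡9, 9^{2}≡2, 9^{4}≡4, 9^{8}≡16, 9^{16}≡19, 9^{32}≡45. Then 9^{38} = 9^{32+4+2} ≡ 45 × 4 × 2 ≡ 44 mod 79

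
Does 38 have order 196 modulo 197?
ord_197(38) divides 196. For each prime q|196: 38^{98}≡196, 38^{28}≡104, none ≡ 1. So 38 has order 196 and is a primitive root mod 197.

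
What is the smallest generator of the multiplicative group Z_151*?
g = 6. For each prime q|150: 6^{75}≡150, 6^{50}≡32, 6^{30}≡59, none ≡ 1, so ord_151(6) = 150 and 6 is a primitive root.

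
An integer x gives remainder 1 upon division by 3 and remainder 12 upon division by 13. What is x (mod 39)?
M = 3 × 13 = 39. M₁ = 13, y₁ ≡ 1 (mod 3). M₂ = 3, y₂ ≡ 9 (mod 13). x = 1×13×1 + 12×3×9 ≡ 25 (mod 39)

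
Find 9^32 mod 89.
By repeated squaring mod 89: 9^{1}≡9, 9^{2}≡81, 9^{4}≡64, 9^{8}≡2, 9^{16}≡4, 9^{32}≡16. So 9^{32} ≡ 16 mod 89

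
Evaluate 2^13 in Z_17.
By repeated squaring mod 17: 2^{1}≡2, 2^{2}≡4, 2^{4}≡16, 2^{8}≡1. Then 2^{13} = 2^{8+4+1} ≡ 1 × 16 × 2 ≡ 15 mod 17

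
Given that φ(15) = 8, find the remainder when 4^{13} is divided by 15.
By Euler: 4^{8} ≡ 1 (mod 15) since gcd(4, 15) = 1. 13 = 1×8 + 5. So 4^{13} ≡ 4^{5} ≡ 4 (mod 15)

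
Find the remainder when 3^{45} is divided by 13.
By Fermat: 3^{12} ≡ 1 (mod 13). 45 = 3×12 + 9. So 3^{45} ≡ 3^{9} ≡ 1 (mod 13)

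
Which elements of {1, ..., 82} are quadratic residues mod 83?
QRs mod 83: {1, 3, 4, 7, 9, 10, 11, 12, 16, 17, 21, 23, 25, 26, 27, 28, 29, 30, 31, 33, 36, 37, 38, 40, 41, 44, 48, 49, 51, 59, 61, 63, 64, 65, 68, 69, 70, 75, 77, 78, 81}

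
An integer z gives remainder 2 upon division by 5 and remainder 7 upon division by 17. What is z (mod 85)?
M = 5 × 17 = 85. M₁ = 17, y₁ ≡ 3 (mod 5). M₂ = 5, y₂ ≡ 7 (mod 17). z = 2×17×3 + 7×5×7 ≡ 7 (mod 85)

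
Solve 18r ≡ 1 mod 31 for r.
Since 31 is prime, by Fermat 18^(-1) ≡ 18^{29} ≡ 19 mod 31. Verify: 18 × 19 = 342 ≡ 1 mod 31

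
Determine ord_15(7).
Powers of 7 mod 15: 7^1≡7, 7^2≡4, 7^3≡13, 7^4≡1. So the order of 7 is 4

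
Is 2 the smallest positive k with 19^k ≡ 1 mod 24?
Powers of 19 mod 24: 19^1≡19, 19^2≡1. First k with 19^k≡1 is k=2. Yes, ord_24(19) = 2.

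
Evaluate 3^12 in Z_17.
By repeated squaring (mod 17): 3^{1}≡3, 3^{2}≡9, 3^{4}≡13, 3^{8}≡16. Then 3^{12} = 3^{8+4} ≡ 16 × 13 ≡ 4 (mod 17)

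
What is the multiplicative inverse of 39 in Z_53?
Since 53 is prime, by Fermat 39^(-1) ≡ 39^{51} ≡ 34 mod 53. Verify: 39 × 34 = 1326 ≡ 1 mod 53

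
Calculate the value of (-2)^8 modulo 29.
By repeated squaring (mod 29): (-2)^{1}≡27, (-2)^{2}≡4, (-2)^{4}≡16, (-2)^{8}≡24. So (-2)^{8} ≡ 24 (mod 29)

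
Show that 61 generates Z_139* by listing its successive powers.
61^1, 61^2, ..., 61^{138} mod 139: [61, 107, 133, 51, 53, 36, 111, 99, 62, 29, 101, 45, 104, 89, 8, 71, 22, 91, 130, 7, 10, 54, 97, 79, 93, 113, 82, 137, 17, 64, 12, 37, 33, 67, 56, 80, 15, 81, 76, 49, 70, 100, 123, 136, 95, 96, 18, 125, 119, 31, 84, 120, 92, 52, 114, 4, 105, 11, 115, 65, 73, 5, 27, 118, 109, 116, 126, 41, 138, 78, 32, 6, 88, 86, 103, 28, 40, 77, 110, 38, 94, 35, 50, 131, 68, 117, 48, 9, 132, 129, 85, 42, 60, 46, 26, 57, 2, 122, 75, 127, 102, 106, 72, 83, 59, 124, 58, 63, 90, 69, 39, 16, 3, 44, 43, 121, 14, 20, 108, 55, 19, 47, 87, 25, 135, 34, 128, 24, 74, 66, 134, 112, 21, 30, 23, 13, 98, 1]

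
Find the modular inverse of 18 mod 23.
Since 23 is prime, by Fermat 18^(-1) ≡ 18^{21} ≡ 9 mod 23. Verify: 18 × 9 = 162 ≡ 1 mod 23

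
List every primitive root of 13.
There are φ(12) = 4 primitive roots mod 13: {2, 6, 7, 11}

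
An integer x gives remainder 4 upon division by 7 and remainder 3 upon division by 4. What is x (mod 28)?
M = 7 × 4 = 28. M₁ = 4, y₁ ≡ 2 (mod 7). M₂ = 7, y₂ ≡ 3 (mod 4). x = 4×4×2 + 3×7×3 ≡ 11 (mod 28)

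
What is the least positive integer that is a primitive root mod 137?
g = 3. For each prime q|136: 3^{68}≡136, 3^{8}≡122, none ≡ 1, so ord_137(3) = 136 and 3 is a primitive root.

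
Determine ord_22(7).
Powers of 7 mod 22: 7^1≡7, 7^2≡5, 7^3≡13, 7^4≡3, 7^5≡21, 7^6≡15, 7^7≡17, 7^8≡9, 7^9≡19, 7^10≡1. Order = 10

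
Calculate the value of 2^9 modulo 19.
By repeated squaring mod 19: 2^{1}≡2, 2^{2}≡4, 2^{4}≡16, 2^{8}≡9. Then 2^{9} = 2^{8+1} ≡ 9 × 2 ≡ 18 mod 19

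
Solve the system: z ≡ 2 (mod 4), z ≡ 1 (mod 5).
M = 4 × 5 = 20. M₁ = 5, y₁ ≡ 1 (mod 4). M₂ = 4, y₂ ≡ 4 (mod 5). z = 2×5×1 + 1×4×4 ≡ 6 (mod 20)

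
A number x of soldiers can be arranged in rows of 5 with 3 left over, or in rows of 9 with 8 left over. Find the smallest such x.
M = 5 × 9 = 45. M₁ = 9, y₁ ≡ 4 (mod 5). M₂ = 5, y₂ ≡ 2 (mod 9). x = 3×9×4 + 8×5×2 ≡ 8 (mod 45)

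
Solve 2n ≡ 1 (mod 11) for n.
Since 11 is prime, by Fermat 2^(-1) ≡ 2^{9} ≡ 6 (mod 11). Verify: 2 × 6 = 12 ≡ 1 (mod 11)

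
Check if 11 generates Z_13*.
ord_13(11) divides 12. For each prime q|12: 11^{6}≡12, 11^{4}≡3, none ≡ 1. So 11 has order 12 and is a primitive root mod 13.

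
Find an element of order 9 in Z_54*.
7 has order 9 mod 54 since 7^{9} ≡ 1 (mod 54) and no smaller power works.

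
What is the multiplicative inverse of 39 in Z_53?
Since 53 is prime, by Fermat 39^(-1) ≡ 39^{51} ≡ 34 mod 53. Verify: 39 × 34 = 1326 ≡ 1 mod 53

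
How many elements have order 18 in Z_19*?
A prime p has φ(p-1) primitive roots; here φ(18) = 6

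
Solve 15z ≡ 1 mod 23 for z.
Since 23 is prime, by Fermat 15^(-1) ≡ 15^{21} ≡ 20 mod 23. Verify: 15 × 20 = 300 ≡ 1 mod 23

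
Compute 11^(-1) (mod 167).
Since 167 is prime, by Fermat 11^(-1) ≡ 11^{165} ≡ 76 (mod 167). Verify: 11 × 76 = 836 ≡ 1 (mod 167)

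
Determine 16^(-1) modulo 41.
Since 41 is prime, by Fermat 16^(-1) ≡ 16^{39} ≡ 18 (mod 41). Verify: 16 × 18 = 288 ≡ 1 (mod 41)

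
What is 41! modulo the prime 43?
(42)! = (41)! × (42) ≡ -1 mod 43. So (41)! ≡ -1 × (42)^(-1) ≡ (-1)×(-1) = 1 mod 43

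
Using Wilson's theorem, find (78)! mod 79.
By Wilson's theorem, (78)! ≡ -1 ≡ 78 (mod 79)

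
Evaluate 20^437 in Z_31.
Using Fermat: 20^{30} ≡ 1 mod 31. 437 ≡ 17 mod 30. So 20^{437} ≡ 20^{17} ≡ 28 mod 31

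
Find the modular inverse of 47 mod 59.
Since 59 is prime, by Fermat 47^(-1) ≡ 47^{57} ≡ 54 (mod 59). Verify: 47 × 54 = 2538 ≡ 1 (mod 59)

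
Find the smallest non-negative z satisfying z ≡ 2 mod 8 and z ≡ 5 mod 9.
M = 8 × 9 = 72. M₁ = 9, y₁ ≡ 1 mod 8. M₂ = 8, y₂ ≡ 8 mod 9. z = 2×9×1 + 5×8×8 ≡ 50 mod 72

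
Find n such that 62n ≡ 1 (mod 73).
Since 73 is prime, by Fermat 62^(-1) ≡ 62^{71} ≡ 53 (mod 73). Verify: 62 × 53 = 3286 ≡ 1 (mod 73)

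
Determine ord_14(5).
Powers of 5 mod 14: 5^1≡5, 5^2≡11, 5^3≡13, 5^4≡9, 5^5≡3, 5^6≡1. Order = 6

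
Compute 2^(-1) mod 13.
Since 13 is prime, by Fermat 2^(-1) ≡ 2^{11} ≡ 7 mod 13. Verify: 2 × 7 = 14 ≡ 1 mod 13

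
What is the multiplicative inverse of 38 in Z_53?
Since 53 is prime, by Fermat 38^(-1) ≡ 38^{51} ≡ 7 mod 53. Verify: 38 × 7 = 266 ≡ 1 mod 53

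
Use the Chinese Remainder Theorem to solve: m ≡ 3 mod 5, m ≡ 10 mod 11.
M = 5 × 11 = 55. M₁ = 11, y₁ ≡ 1 mod 5. M₂ = 5, y₂ ≡ 9 mod 11. m = 3×11×1 + 10×5×9 ≡ 43 mod 55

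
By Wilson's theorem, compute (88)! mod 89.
By Wilson's theorem, (88)! ≡ -1 ≡ 88 mod 89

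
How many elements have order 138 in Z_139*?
Number of primitive roots mod 139 = φ(p-1) = φ(138) = 44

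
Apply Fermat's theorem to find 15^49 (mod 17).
By Fermat: 15^{16} ≡ 1 (mod 17). 49 = 3×16 + 1. So 15^{49} ≡ 15^{1} ≡ 15 (mod 17)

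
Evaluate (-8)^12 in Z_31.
By repeated squaring mod 31: (-8)^{1}≡23, (-8)^{2}≡2, (-8)^{4}≡4, (-8)^{8}≡16. Then (-8)^{12} = (-8)^{8+4} ≡ 16 × 4 ≡ 2 mod 31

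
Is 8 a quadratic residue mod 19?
By Euler's criterion: 8^{9} ≡ 18 (mod 19). Since this equals -1 (≡ 18), 8 is not a QR.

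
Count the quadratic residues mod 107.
For prime 107, there are (p-1)/2 = (107-1)/2 = 53 quadratic residues (excluding 0).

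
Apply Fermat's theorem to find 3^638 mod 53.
By Fermat: 3^{52} ≡ 1 mod 53. 638 ≡ 14 mod 52. So 3^{638} ≡ 3^{14} ≡ 37 mod 53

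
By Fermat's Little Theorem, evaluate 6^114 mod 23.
By Fermat: 6^{22} ≡ 1 (mod 23). 114 = 5×22 + 4. So 6^{114} ≡ 6^{4} ≡ 8 (mod 23)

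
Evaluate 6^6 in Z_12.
By repeated squaring mod 12: 6^{1}≡6, 6^{2}≡0, 6^{4}≡0. Then 6^{6} = 6^{4+2} ≡ 0 × 0 ≡ 0 mod 12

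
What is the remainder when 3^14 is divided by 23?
By repeated squaring mod 23: 3^{1}≡3, 3^{2}≡9, 3^{4}≡12, 3^{8}≡6. Then 3^{14} = 3^{8+4+2} ≡ 6 × 12 × 9 ≡ 4 mod 23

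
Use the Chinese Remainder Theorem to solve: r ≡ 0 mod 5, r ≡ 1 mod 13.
M = 5 × 13 = 65. M₁ = 13, y₁ ≡ 2 mod 5. M₂ = 5, y₂ ≡ 8 mod 13. r = 0×13×2 + 1×5×8 ≡ 40 mod 65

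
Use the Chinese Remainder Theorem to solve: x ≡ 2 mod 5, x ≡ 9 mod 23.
M = 5 × 23 = 115. M₁ = 23, y₁ ≡ 2 mod 5. M₂ = 5, y₂ ≡ 14 mod 23. x = 2×23×2 + 9×5×14 ≡ 32 mod 115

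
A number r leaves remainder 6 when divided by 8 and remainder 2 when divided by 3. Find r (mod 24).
M = 8 × 3 = 24. M₁ = 3, y₁ ≡ 3 (mod 8). M₂ = 8, y₂ ≡ 2 (mod 3). r = 6×3×3 + 2×8×2 ≡ 14 (mod 24)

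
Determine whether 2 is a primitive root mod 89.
2^{11} ≡ 1 mod 89 and 11 < 88, so ord_89(2) = 11 ≠ 88 and 2 is not a primitive root.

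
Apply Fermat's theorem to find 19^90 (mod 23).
By Fermat: 19^{22} ≡ 1 (mod 23). 90 = 4×22 + 2. So 19^{90} ≡ 19^{2} ≡ 16 (mod 23)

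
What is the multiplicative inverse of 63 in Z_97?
Since 97 is prime, by Fermat 63^(-1) ≡ 63^{95} ≡ 77 mod 97. Verify: 63 × 77 = 4851 ≡ 1 mod 97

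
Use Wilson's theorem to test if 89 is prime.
(88)! mod 89 = 88. Since 88 ≡ -1 mod 89, 89 is prime.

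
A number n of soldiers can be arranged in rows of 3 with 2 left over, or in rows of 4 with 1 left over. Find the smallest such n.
M = 3 × 4 = 12. M₁ = 4, y₁ ≡ 1 mod 3. M₂ = 3, y₂ ≡ 3 mod 4. n = 2×4×1 + 1×3×3 ≡ 5 mod 12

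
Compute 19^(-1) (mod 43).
Since 43 is prime, by Fermat 19^(-1) ≡ 19^{41} ≡ 34 (mod 43). Verify: 19 × 34 = 646 ≡ 1 (mod 43)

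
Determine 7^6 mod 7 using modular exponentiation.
By repeated squaring mod 7: 7^{1}≡0, 7^{2}≡0, 7^{4}≡0. Then 7^{6} = 7^{4+2} ≡ 0 × 0 ≡ 0 mod 7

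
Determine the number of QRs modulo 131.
For prime 131, there are (p-1)/2 = (131-1)/2 = 65 quadratic residues (excluding 0).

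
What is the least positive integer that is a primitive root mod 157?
g = 5. For each prime q|156: 5^{78}≡156, 5^{52}≡12, 5^{12}≡130, none ≡ 1, so ord_157(5) = 156 and 5 is a primitive root.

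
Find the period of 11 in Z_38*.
Powers of 11 mod 38: 11^1≡11, 11^2≡7, 11^3≡1. So the order of 11 is 3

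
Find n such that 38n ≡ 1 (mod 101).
Since 101 is prime, by Fermat 38^(-1) ≡ 38^{99} ≡ 8 (mod 101). Verify: 38 × 8 = 304 ≡ 1 (mod 101)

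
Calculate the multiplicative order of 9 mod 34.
Powers of 9 mod 34: 9^1≡9, 9^2≡13, 9^3≡15, 9^4≡33, 9^5≡25, 9^6≡21, 9^7≡19, 9^8≡1. So the order of 9 is 8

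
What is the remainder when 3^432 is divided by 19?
Using Fermat: 3^{18} ≡ 1 (mod 19). 432 ≡ 0 (mod 18). So 3^{432} ≡ 3^{0} ≡ 1 (mod 19)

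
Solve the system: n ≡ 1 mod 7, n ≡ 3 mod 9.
M = 7 × 9 = 63. M₁ = 9, y₁ ≡ 4 mod 7. M₂ = 7, y₂ ≡ 4 mod 9. n = 1×9×4 + 3×7×4 ≡ 57 mod 63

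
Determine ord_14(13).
Powers of 13 mod 14: 13^1≡13, 13^2≡1. Order = 2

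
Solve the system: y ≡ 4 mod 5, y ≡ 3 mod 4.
M = 5 × 4 = 20. M₁ = 4, y₁ ≡ 4 mod 5. M₂ = 5, y₂ ≡ 1 mod 4. y = 4×4×4 + 3×5×1 ≡ 19 mod 20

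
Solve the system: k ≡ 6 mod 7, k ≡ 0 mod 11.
M = 7 × 11 = 77. M₁ = 11, y₁ ≡ 2 mod 7. M₂ = 7, y₂ ≡ 8 mod 11. k = 6×11×2 + 0×7×8 ≡ 55 mod 77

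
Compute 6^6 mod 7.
Using Fermat: 6^{6} ≡ 1 (mod 7). 6 ≡ 0 (mod 6). So 6^{6} ≡ 6^{0} ≡ 1 (mod 7)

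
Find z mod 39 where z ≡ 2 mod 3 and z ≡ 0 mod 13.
M = 3 × 13 = 39. M₁ = 13, y₁ ≡ 1 mod 3. M₂ = 3, y₂ ≡ 9 mod 13. z = 2×13×1 + 0×3×9 ≡ 26 mod 39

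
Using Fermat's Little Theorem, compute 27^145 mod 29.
By Fermat: 27^{28} ≡ 1 (mod 29). 145 = 5×28 + 5. So 27^{145} ≡ 27^{5} ≡ 26 (mod 29)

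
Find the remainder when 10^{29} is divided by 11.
By Fermat: 10^{10} ≡ 1 (mod 11). 29 = 2×10 + 9. So 10^{29} ≡ 10^{9} ≡ 10 (mod 11)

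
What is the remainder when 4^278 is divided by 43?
Using Fermat: 4^{42} ≡ 1 mod 43. 278 ≡ 26 mod 42. So 4^{278} ≡ 4^{26} ≡ 35 mod 43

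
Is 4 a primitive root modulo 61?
4^{30} ≡ 1 (mod 61) and 30 < 60, so ord_61(4) = 30 ≠ 60 and 4 is not a primitive root.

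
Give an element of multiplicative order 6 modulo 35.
4 has order 6 mod 35 since 4^{6} ≡ 1 (mod 35) and no smaller power works.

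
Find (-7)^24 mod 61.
By repeated squaring mod 61: (-7)^{1}≡54, (-7)^{2}≡49, (-7)^{4}≡22, (-7)^{8}≡57, (-7)^{16}≡16. Then (-7)^{24} = (-7)^{16+8} ≡ 16 × 57 ≡ 58 mod 61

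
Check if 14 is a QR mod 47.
By Euler's criterion: 14^{23} ≡ 1 (mod 47). Since this equals 1, 14 is a QR.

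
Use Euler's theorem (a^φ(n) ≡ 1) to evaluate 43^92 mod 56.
By Euler: 43^{24} ≡ 1 (mod 56) since gcd(43, 56) = 1. 92 = 3×24 + 20. So 43^{92} ≡ 43^{20} ≡ 1 (mod 56)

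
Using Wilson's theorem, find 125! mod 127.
(126)! = (125)! × (126) ≡ -1 (mod 127). So (125)! ≡ -1 × (126)^(-1) ≡ (-1)×(-1) = 1 (mod 127)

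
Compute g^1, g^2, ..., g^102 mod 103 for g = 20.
20^1, 20^2, ..., 20^{102} mod 103: [20, 91, 69, 41, 99, 23, 48, 33, 42, 16, 11, 14, 74, 38, 39, 59, 47, 13, 54, 50, 73, 18, 51, 93, 6, 17, 31, 2, 40, 79, 35, 82, 95, 46, 96, 66, 84, 32, 22, 28, 45, 76, 78, 15, 94, 26, 5, 100, 43, 36, 102, 83, 12, 34, 62, 4, 80, 55, 70, 61, 87, 92, 89, 29, 65, 64, 44, 56, 90, 49, 53, 30, 85, 52, 10, 97, 86, 72, 101, 63, 24, 68, 21, 8, 57, 7, 37, 19, 71, 81, 75, 58, 27, 25, 88, 9, 77, 98, 3, 60, 67, 1]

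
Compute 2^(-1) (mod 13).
Since 13 is prime, by Fermat 2^(-1) ≡ 2^{11} ≡ 7 (mod 13). Verify: 2 × 7 = 14 ≡ 1 (mod 13)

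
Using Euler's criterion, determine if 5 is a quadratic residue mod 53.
By Euler's criterion: 5^{26} ≡ 52 mod 53. Since this equals -1 (≡ 52), 5 is not a QR.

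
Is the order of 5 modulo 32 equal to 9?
Powers of 5 mod 32: 5^1≡5, 5^2≡25, 5^3≡29, 5^4≡17, 5^5≡21, 5^6≡9, 5^7≡13, 5^8≡1. Already 5^8≡1, so the order is 8 < 9. No, the actual order is 8.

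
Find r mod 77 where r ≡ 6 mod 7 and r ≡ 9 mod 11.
M = 7 × 11 = 77. M₁ = 11, y₁ ≡ 2 mod 7. M₂ = 7, y₂ ≡ 8 mod 11. r = 6×11×2 + 9×7×8 ≡ 20 mod 77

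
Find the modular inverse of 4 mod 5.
Since 5 is prime, by Fermat 4^(-1) ≡ 4^{3} ≡ 4 mod 5. Verify: 4 × 4 = 16 ≡ 1 mod 5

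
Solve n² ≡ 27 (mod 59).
The square roots of 27 mod 59 are 26 and 33. Verify: 26² = 676 ≡ 27 (mod 59)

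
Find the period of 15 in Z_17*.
Powers of 15 mod 17: 15^1≡15, 15^2≡4, 15^3≡9, 15^4≡16, 15^5≡2, 15^6≡13, 15^7≡8, 15^8≡1. ord_17(15) = 8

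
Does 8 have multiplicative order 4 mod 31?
Powers of 8 mod 31: 8^1≡8, 8^2≡2, 8^3≡16, 8^4≡4, 8^5≡1. 8^4≡4≢1, so ord ≠ 4. No, the actual order is 5.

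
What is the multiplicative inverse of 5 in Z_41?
Since 41 is prime, by Fermat 5^(-1) ≡ 5^{39} ≡ 33 mod 41. Verify: 5 × 33 = 165 ≡ 1 mod 41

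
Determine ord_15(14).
Powers of 14 mod 15: 14^1≡14, 14^2≡1. So the order of 14 is 2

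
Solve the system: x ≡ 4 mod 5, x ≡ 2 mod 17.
M = 5 × 17 = 85. M₁ = 17, y₁ ≡ 3 mod 5. M₂ = 5, y₂ ≡ 7 mod 17. x = 4×17×3 + 2×5×7 ≡ 19 mod 85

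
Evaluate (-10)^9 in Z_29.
By repeated squaring mod 29: (-10)^{1}≡19, (-10)^{2}≡13, (-10)^{4}≡24, (-10)^{8}≡25. Then (-10)^{9} = (-10)^{8+1} ≡ 25 × 19 ≡ 11 mod 29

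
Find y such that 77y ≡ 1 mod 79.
Since 79 is prime, by Fermat 77^(-1) ≡ 77^{77} ≡ 39 mod 79. Verify: 77 × 39 = 3003 ≡ 1 mod 79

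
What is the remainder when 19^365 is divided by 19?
By repeated squaring mod 19: 19^{1}≡0, 19^{2}≡0, 19^{4}≡0, 19^{8}≡0, 19^{16}≡0, 19^{32}≡0, 19^{64}≡0, 19^{128}≡0, 19^{256}≡0. Then 19^{365} = 19^{256+64+32+8+4+1} ≡ 0 × 0 × 0 × 0 × 0 × 0 ≡ 0 mod 19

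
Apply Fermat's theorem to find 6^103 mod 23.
By Fermat: 6^{22} ≡ 1 mod 23. 103 = 4×22 + 15. So 6^{103} ≡ 6^{15} ≡ 8 mod 23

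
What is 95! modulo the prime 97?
(96)! = (95)! × (96) ≡ -1 (mod 97). So (95)! ≡ -1 × (96)^(-1) ≡ (-1)×(-1) = 1 (mod 97)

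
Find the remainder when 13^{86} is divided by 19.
By Fermat: 13^{18} ≡ 1 (mod 19). 86 = 4×18 + 14. So 13^{86} ≡ 13^{14} ≡ 5 (mod 19)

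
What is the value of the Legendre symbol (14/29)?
(14/29) = 14^{14} mod 29 = -1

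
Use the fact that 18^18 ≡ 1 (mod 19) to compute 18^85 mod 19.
By Fermat: 18^{18} ≡ 1 (mod 19). 85 = 4×18 + 13. So 18^{85} ≡ 18^{13} ≡ 18 (mod 19)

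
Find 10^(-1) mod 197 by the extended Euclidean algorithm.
Extended GCD: 10(-59) + 197(3) = 1. So 10^(-1) ≡ -59 ≡ 138 mod 197. Verify: 10 × 138 = 1380 ≡ 1 mod 197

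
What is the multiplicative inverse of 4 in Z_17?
Since 17 is prime, by Fermat 4^(-1) ≡ 4^{15} ≡ 13 (mod 17). Verify: 4 × 13 = 52 ≡ 1 (mod 17)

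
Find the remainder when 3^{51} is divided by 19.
By Fermat: 3^{18} ≡ 1 mod 19. 51 = 2×18 + 15. So 3^{51} ≡ 3^{15} ≡ 12 mod 19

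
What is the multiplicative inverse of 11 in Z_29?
Since 29 is prime, by Fermat 11^(-1) ≡ 11^{27} ≡ 8 mod 29. Verify: 11 × 8 = 88 ≡ 1 mod 29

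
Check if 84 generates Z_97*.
ord_97(84) divides 96. For each prime q|96: 84^{48}≡96, 84^{32}≡35, none ≡ 1. So 84 has order 96 and is a primitive root mod 97.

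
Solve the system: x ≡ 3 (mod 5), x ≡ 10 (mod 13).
M = 5 × 13 = 65. M₁ = 13, y₁ ≡ 2 (mod 5). M₂ = 5, y₂ ≡ 8 (mod 13). x = 3×13×2 + 10×5×8 ≡ 23 (mod 65)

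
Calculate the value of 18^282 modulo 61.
Using Fermat: 18^{60} ≡ 1 (mod 61). 282 ≡ 42 (mod 60). So 18^{282} ≡ 18^{42} ≡ 3 (mod 61)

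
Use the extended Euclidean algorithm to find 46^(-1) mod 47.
Extended GCD: 46(-1) + 47(1) = 1. So 46^(-1) ≡ -1 ≡ 46 (mod 47). Verify: 46 × 46 = 2116 ≡ 1 (mod 47)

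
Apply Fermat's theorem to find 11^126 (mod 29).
By Fermat: 11^{28} ≡ 1 (mod 29). 126 = 4×28 + 14. So 11^{126} ≡ 11^{14} ≡ 28 (mod 29)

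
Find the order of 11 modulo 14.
Powers of 11 mod 14: 11^1≡11, 11^2≡9, 11^3≡1. Order = 3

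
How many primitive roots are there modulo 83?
A prime p has φ(p-1) primitive roots; here φ(82) = 40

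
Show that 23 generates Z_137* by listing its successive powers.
23^1, 23^2, ..., 23^{136} mod 137: [23, 118, 111, 87, 83, 128, 67, 34, 97, 39, 75, 81, 82, 105, 86, 60, 10, 93, 84, 14, 48, 8, 47, 122, 66, 11, 116, 65, 125, 135, 91, 38, 52, 100, 108, 18, 3, 69, 80, 59, 124, 112, 110, 64, 102, 17, 117, 88, 106, 109, 41, 121, 43, 30, 5, 115, 42, 7, 24, 4, 92, 61, 33, 74, 58, 101, 131, 136, 114, 19, 26, 50, 54, 9, 70, 103, 40, 98, 62, 56, 55, 32, 51, 77, 127, 44, 53, 123, 89, 129, 90, 15, 71, 126, 21, 72, 12, 2, 46, 99, 85, 37, 29, 119, 134, 68, 57, 78, 13, 25, 27, 73, 35, 120, 20, 49, 31, 28, 96, 16, 94, 107, 132, 22, 95, 130, 113, 133, 45, 76, 104, 63, 79, 36, 6, 1]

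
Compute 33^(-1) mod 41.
Since 41 is prime, by Fermat 33^(-1) ≡ 33^{39} ≡ 5 mod 41. Verify: 33 × 5 = 165 ≡ 1 mod 41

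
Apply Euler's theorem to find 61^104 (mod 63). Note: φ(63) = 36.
By Euler: 61^{36} ≡ 1 (mod 63) since gcd(61, 63) = 1. 104 = 2×36 + 32. So 61^{104} ≡ 61^{32} ≡ 4 (mod 63)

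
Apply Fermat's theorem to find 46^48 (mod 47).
By Fermat: 46^{46} ≡ 1 (mod 47). So 46^{48} = 46^{46} · 46^{2} ≡ 46^{2} ≡ 1 (mod 47)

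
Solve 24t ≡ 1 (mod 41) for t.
Since 41 is prime, by Fermat 24^(-1) ≡ 24^{39} ≡ 12 (mod 41). Verify: 24 × 12 = 288 ≡ 1 (mod 41)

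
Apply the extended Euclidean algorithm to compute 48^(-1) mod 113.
Extended GCD: 48(-40) + 113(17) = 1. So 48^(-1) ≡ -40 ≡ 73 (mod 113). Verify: 48 × 73 = 3504 ≡ 1 (mod 113)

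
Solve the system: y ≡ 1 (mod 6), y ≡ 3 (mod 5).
M = 6 × 5 = 30. M₁ = 5, y₁ ≡ 5 (mod 6). M₂ = 6, y₂ ≡ 1 (mod 5). y = 1×5×5 + 3×6×1 ≡ 13 (mod 30)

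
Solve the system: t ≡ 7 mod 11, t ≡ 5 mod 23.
M = 11 × 23 = 253. M₁ = 23, y₁ ≡ 1 mod 11. M₂ = 11, y₂ ≡ 21 mod 23. t = 7×23×1 + 5×11×21 ≡ 51 mod 253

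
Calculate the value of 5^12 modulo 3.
Using Fermat: 5^{2} ≡ 1 mod 3. 12 ≡ 0 mod 2. So 5^{12} ≡ 5^{0} ≡ 1 mod 3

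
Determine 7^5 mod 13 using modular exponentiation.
By repeated squaring mod 13: 7^{1}≡7, 7^{2}≡10, 7^{4}≡9. Then 7^{5} = 7^{4+1} ≡ 9 × 7 ≡ 11 mod 13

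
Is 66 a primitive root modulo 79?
ord_79(66) divides 78. For each prime q|78: 66^{39}≡78, 66^{26}≡23, 66^{6}≡67, none ≡ 1. So 66 has order 78 and is a primitive root mod 79.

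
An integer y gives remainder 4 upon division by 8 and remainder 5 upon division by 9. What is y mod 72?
M = 8 × 9 = 72. M₁ = 9, y₁ ≡ 1 mod 8. M₂ = 8, y₂ ≡ 8 mod 9. y = 4×9×1 + 5×8×8 ≡ 68 mod 72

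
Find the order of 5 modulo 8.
Powers of 5 mod 8: 5^1≡5, 5^2≡1. So the order of 5 is 2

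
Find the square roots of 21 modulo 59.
The square roots of 21 mod 59 are 27 and 32. Verify: 27² = 729 ≡ 21 (mod 59)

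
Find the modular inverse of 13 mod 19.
Since 19 is prime, by Fermat 13^(-1) ≡ 13^{17} ≡ 3 mod 19. Verify: 13 × 3 = 39 ≡ 1 mod 19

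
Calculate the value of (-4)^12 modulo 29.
By repeated squaring (mod 29): (-4)^{1}≡25, (-4)^{2}≡16, (-4)^{4}≡24, (-4)^{8}≡25. Then (-4)^{12} = (-4)^{8+4} ≡ 25 × 24 ≡ 20 (mod 29)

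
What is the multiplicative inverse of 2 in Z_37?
Since 37 is prime, by Fermat 2^(-1) ≡ 2^{35} ≡ 19 mod 37. Verify: 2 × 19 = 38 ≡ 1 mod 37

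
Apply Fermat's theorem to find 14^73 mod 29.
By Fermat: 14^{28} ≡ 1 mod 29. 73 = 2×28 + 17. So 14^{73} ≡ 14^{17} ≡ 11 mod 29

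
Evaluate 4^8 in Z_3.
Using Fermat: 4^{2} ≡ 1 mod 3. 8 ≡ 0 mod 2. So 4^{8} ≡ 4^{0} ≡ 1 mod 3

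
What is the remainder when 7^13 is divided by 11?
Using Fermat: 7^{10} ≡ 1 (mod 11). 13 ≡ 3 (mod 10). So 7^{13} ≡ 7^{3} ≡ 2 (mod 11)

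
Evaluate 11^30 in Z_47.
By repeated squaring (mod 47): 11^{1}≡11, 11^{2}≡27, 11^{4}≡24, 11^{8}≡12, 11^{16}≡3. Then 11^{30} = 11^{16+8+4+2} ≡ 3 × 12 × 24 × 27 ≡ 16 (mod 47)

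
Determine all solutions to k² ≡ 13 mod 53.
The square roots of 13 mod 53 are 15 and 38. Verify: 15² = 225 ≡ 13 mod 53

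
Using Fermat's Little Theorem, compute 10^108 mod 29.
By Fermat: 10^{28} ≡ 1 mod 29. 108 = 3×28 + 24. So 10^{108} ≡ 10^{24} ≡ 23 mod 29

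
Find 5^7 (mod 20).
By repeated squaring (mod 20): 5^{1}≡5, 5^{2}≡5, 5^{4}≡5. Then 5^{7} = 5^{4+2+1} ≡ 5 × 5 × 5 ≡ 5 (mod 20)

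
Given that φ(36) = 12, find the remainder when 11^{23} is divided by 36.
By Euler: 11^{12} ≡ 1 (mod 36) since gcd(11, 36) = 1. 23 = 1×12 + 11. So 11^{23} ≡ 11^{11} ≡ 23 (mod 36)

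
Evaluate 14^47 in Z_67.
By repeated squaring (mod 67): 14^{1}≡14, 14^{2}≡62, 14^{4}≡25, 14^{8}≡22, 14^{16}≡15, 14^{32}≡24. Then 14^{47} = 14^{32+8+4+2+1} ≡ 24 × 22 × 25 × 62 × 14 ≡ 64 (mod 67)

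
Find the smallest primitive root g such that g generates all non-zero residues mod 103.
g = 5. For each prime q|102: 5^{51}≡102, 5^{34}≡56, 5^{6}≡72, none ≡ 1, so ord_103(5) = 102 and 5 is a primitive root.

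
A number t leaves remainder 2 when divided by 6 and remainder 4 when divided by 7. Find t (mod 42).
M = 6 × 7 = 42. M₁ = 7, y₁ ≡ 1 (mod 6). M₂ = 6, y₂ ≡ 6 (mod 7). t = 2×7×1 + 4×6×6 ≡ 32 (mod 42)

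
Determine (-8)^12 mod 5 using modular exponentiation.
Using Fermat: (-8)^{4} ≡ 1 (mod 5). 12 ≡ 0 (mod 4). So (-8)^{12} ≡ (-8)^{0} ≡ 1 (mod 5)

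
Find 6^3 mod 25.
6^{3} = 216 ≡ 16 mod 25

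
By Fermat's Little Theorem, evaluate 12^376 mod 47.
By Fermat: 12^{46} ≡ 1 (mod 47). 376 ≡ 8 (mod 46). So 12^{376} ≡ 12^{8} ≡ 34 (mod 47)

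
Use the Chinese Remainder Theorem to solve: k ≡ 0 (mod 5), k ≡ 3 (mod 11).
M = 5 × 11 = 55. M₁ = 11, y₁ ≡ 1 (mod 5). M₂ = 5, y₂ ≡ 9 (mod 11). k = 0×11×1 + 3×5×9 ≡ 25 (mod 55)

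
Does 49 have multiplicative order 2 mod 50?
Powers of 49 mod 50: 49^1≡49, 49^2≡1. First k with 49^k≡1 is k=2. Yes, ord_50(49) = 2.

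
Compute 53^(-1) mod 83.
Since 83 is prime, by Fermat 53^(-1) ≡ 53^{81} ≡ 47 mod 83. Verify: 53 × 47 = 2491 ≡ 1 mod 83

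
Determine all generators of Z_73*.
There are φ(72) = 24 primitive roots mod 73: {5, 11, 13, 14, 15, 20, 26, 28, 29, 31, 33, 34, 39, 40, 42, 44, 45, 47, 53, 58, 59, 60, 62, 68}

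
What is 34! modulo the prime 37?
(36)! = (34)! × (35) × (36) ≡ -1 mod 37. So (34)! ≡ -1 × [(36)(35)]^(-1) ≡ 18 mod 37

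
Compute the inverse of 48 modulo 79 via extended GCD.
Extended GCD: 48(28) + 79(-17) = 1. So 48^(-1) ≡ 28 (mod 79). Verify: 48 × 28 = 1344 ≡ 1 (mod 79)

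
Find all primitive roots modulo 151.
There are φ(150) = 40 primitive roots mod 151: {6, 7, 12, 13, 14, 15, 30, 35, 48, 51, 52, 54, 56, 61, 63, 71, 77, 82, 89, 93, 96, 102, 104, 106, 108, 109, 111, 112, 114, 115, 117, 120, 126, 129, 130, 133, 134, 140, 141, 146}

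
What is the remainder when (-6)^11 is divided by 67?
By repeated squaring (mod 67): (-6)^{1}≡61, (-6)^{2}≡36, (-6)^{4}≡23, (-6)^{8}≡60. Then (-6)^{11} = (-6)^{8+2+1} ≡ 60 × 36 × 61 ≡ 38 (mod 67)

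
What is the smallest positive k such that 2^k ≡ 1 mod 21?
Powers of 2 mod 21: 2^1≡2, 2^2≡4, 2^3≡8, 2^4≡16, 2^5≡11, 2^6≡1. Order = 6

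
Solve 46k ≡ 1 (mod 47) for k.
Since 47 is prime, by Fermat 46^(-1) ≡ 46^{45} ≡ 46 (mod 47). Verify: 46 × 46 = 2116 ≡ 1 (mod 47)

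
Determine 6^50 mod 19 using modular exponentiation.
Using Fermat: 6^{18} ≡ 1 (mod 19). 50 ≡ 14 (mod 18). So 6^{50} ≡ 6^{14} ≡ 5 (mod 19)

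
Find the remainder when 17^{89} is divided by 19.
By Fermat: 17^{18} ≡ 1 mod 19. 89 = 4×18 + 17. So 17^{89} ≡ 17^{17} ≡ 9 mod 19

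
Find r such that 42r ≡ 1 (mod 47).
Since 47 is prime, by Fermat 42^(-1) ≡ 42^{45} ≡ 28 (mod 47). Verify: 42 × 28 = 1176 ≡ 1 (mod 47)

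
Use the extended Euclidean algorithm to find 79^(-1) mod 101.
Extended GCD: 79(-23) + 101(18) = 1. So 79^(-1) ≡ -23 ≡ 78 (mod 101). Verify: 79 × 78 = 6162 ≡ 1 (mod 101)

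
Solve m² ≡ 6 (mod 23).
The square roots of 6 mod 23 are 12 and 11. Verify: 12² = 144 ≡ 6 (mod 23)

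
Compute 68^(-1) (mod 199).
Since 199 is prime, by Fermat 68^(-1) ≡ 68^{197} ≡ 120 (mod 199). Verify: 68 × 120 = 8160 ≡ 1 (mod 199)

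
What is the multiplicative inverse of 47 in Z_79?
Since 79 is prime, by Fermat 47^(-1) ≡ 47^{77} ≡ 37 (mod 79). Verify: 47 × 37 = 1739 ≡ 1 (mod 79)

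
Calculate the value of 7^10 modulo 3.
Using Fermat: 7^{2} ≡ 1 (mod 3). 10 ≡ 0 (mod 2). So 7^{10} ≡ 7^{0} ≡ 1 (mod 3)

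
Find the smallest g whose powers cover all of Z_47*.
g = 5. Powers: [5, 25, 31, 14, 23, 21, 11, 8, 40, 12, ...] generates all 46 non-zero residues.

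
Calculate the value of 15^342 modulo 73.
Using Fermat: 15^{72} ≡ 1 (mod 73). 342 ≡ 54 (mod 72). So 15^{342} ≡ 15^{54} ≡ 27 (mod 73)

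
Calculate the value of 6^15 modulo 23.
By repeated squaring mod 23: 6^{1}≡6, 6^{2}≡13, 6^{4}≡8, 6^{8}≡18. Then 6^{15} = 6^{8+4+2+1} ≡ 18 × 8 × 13 × 6 ≡ 8 mod 23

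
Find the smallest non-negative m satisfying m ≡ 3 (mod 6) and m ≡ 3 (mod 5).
M = 6 × 5 = 30. M₁ = 5, y₁ ≡ 5 (mod 6). M₂ = 6, y₂ ≡ 1 (mod 5). m = 3×5×5 + 3×6×1 ≡ 3 (mod 30)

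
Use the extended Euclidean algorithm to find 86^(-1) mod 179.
Extended GCD: 86(-77) + 179(37) = 1. So 86^(-1) ≡ -77 ≡ 102 (mod 179). Verify: 86 × 102 = 8772 ≡ 1 (mod 179)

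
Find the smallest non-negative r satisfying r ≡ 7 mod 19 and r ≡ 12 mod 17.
M = 19 × 17 = 323. M₁ = 17, y₁ ≡ 9 mod 19. M₂ = 19, y₂ ≡ 9 mod 17. r = 7×17×9 + 12×19×9 ≡ 216 mod 323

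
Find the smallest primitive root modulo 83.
g = 2. For each prime q|82: 2^{41}≡82, 2^{2}≡4, none ≡ 1, so ord_83(2) = 82 and 2 is a primitive root.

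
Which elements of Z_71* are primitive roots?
There are φ(70) = 24 primitive roots mod 71: {7, 11, 13, 21, 22, 28, 31, 33, 35, 42, 44, 47, 52, 53, 55, 56, 59, 61, 62, 63, 65, 67, 68, 69}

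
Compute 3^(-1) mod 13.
Since 13 is prime, by Fermat 3^(-1) ≡ 3^{11} ≡ 9 mod 13. Verify: 3 × 9 = 27 ≡ 1 mod 13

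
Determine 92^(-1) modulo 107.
Since 107 is prime, by Fermat 92^(-1) ≡ 92^{105} ≡ 57 mod 107. Verify: 92 × 57 = 5244 ≡ 1 mod 107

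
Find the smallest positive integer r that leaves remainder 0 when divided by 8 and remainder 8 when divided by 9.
M = 8 × 9 = 72. M₁ = 9, y₁ ≡ 1 mod 8. M₂ = 8, y₂ ≡ 8 mod 9. r = 0×9×1 + 8×8×8 ≡ 8 mod 72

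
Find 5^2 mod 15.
5^{2} = 25 ≡ 10 mod 15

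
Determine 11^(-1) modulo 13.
Since 13 is prime, by Fermat 11^(-1) ≡ 11^{11} ≡ 6 (mod 13). Verify: 11 × 6 = 66 ≡ 1 (mod 13)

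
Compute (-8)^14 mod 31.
By repeated squaring (mod 31): (-8)^{1}≡23, (-8)^{2}≡2, (-8)^{4}≡4, (-8)^{8}≡16. Then (-8)^{14} = (-8)^{8+4+2} ≡ 16 × 4 × 2 ≡ 4 (mod 31)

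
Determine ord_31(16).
Powers of 16 mod 31: 16^1≡16, 16^2≡8, 16^3≡4, 16^4≡2, 16^5≡1. So the order of 16 is 5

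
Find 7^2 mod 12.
7^{2} = 49 ≡ 1 mod 12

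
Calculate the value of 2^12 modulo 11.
Using Fermat: 2^{10} ≡ 1 (mod 11). 12 ≡ 2 (mod 10). So 2^{12} ≡ 2^{2} ≡ 4 (mod 11)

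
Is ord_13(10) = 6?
Powers of 10 mod 13: 10^1≡10, 10^2≡9, 10^3≡12, 10^4≡3, 10^5≡4, 10^6≡1. First k with 10^k≡1 is k=6. Yes, ord_13(10) = 6.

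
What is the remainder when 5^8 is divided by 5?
By repeated squaring (mod 5): 5^{1}≡0, 5^{2}≡0, 5^{4}≡0, 5^{8}≡0. So 5^{8} ≡ 0 (mod 5)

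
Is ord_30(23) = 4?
Powers of 23 mod 30: 23^1≡23, 23^2≡19, 23^3≡17, 23^4≡1. First k with 23^k≡1 is k=4. Yes, ord_30(23) = 4.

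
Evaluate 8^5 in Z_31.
By repeated squaring mod 31: 8^{1}≡8, 8^{2}≡2, 8^{4}≡4. Then 8^{5} = 8^{4+1} ≡ 4 × 8 ≡ 1 mod 31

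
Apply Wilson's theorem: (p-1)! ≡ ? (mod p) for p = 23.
By Wilson's theorem, (22)! ≡ -1 ≡ 22 (mod 23)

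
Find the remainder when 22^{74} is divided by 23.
By Fermat: 22^{22} ≡ 1 mod 23. 74 = 3×22 + 8. So 22^{74} ≡ 22^{8} ≡ 1 mod 23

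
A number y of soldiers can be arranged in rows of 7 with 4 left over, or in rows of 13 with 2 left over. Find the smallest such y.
M = 7 × 13 = 91. M₁ = 13, y₁ ≡ 6 (mod 7). M₂ = 7, y₂ ≡ 2 (mod 13). y = 4×13×6 + 2×7×2 ≡ 67 (mod 91)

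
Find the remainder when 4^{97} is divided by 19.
By Fermat: 4^{18} ≡ 1 mod 19. 97 = 5×18 + 7. So 4^{97} ≡ 4^{7} ≡ 6 mod 19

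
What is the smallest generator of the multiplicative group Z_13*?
g = 2. Powers: [2, 4, 8, 3, 6, 12, 11, 9, 5, 10, ...] generates all 12 non-zero residues.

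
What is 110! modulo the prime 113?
(112)! = (110)! × (111) × (112) ≡ -1 (mod 113). So (110)! ≡ -1 × [(112)(111)]^(-1) ≡ 56 (mod 113)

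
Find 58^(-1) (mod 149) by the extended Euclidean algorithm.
Extended GCD: 58(18) + 149(-7) = 1. So 58^(-1) ≡ 18 (mod 149). Verify: 58 × 18 = 1044 ≡ 1 (mod 149)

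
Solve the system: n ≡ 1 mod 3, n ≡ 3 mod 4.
M = 3 × 4 = 12. M₁ = 4, y₁ ≡ 1 mod 3. M₂ = 3, y₂ ≡ 3 mod 4. n = 1×4×1 + 3×3×3 ≡ 7 mod 12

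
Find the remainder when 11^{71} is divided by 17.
By Fermat: 11^{16} ≡ 1 (mod 17). 71 = 4×16 + 7. So 11^{71} ≡ 11^{7} ≡ 3 (mod 17)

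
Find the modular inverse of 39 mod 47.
Since 47 is prime, by Fermat 39^(-1) ≡ 39^{45} ≡ 41 mod 47. Verify: 39 × 41 = 1599 ≡ 1 mod 47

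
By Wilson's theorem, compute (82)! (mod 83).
By Wilson's theorem, (82)! ≡ -1 ≡ 82 (mod 83)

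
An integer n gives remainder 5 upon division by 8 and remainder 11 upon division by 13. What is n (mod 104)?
M = 8 × 13 = 104. M₁ = 13, y₁ ≡ 5 (mod 8). M₂ = 8, y₂ ≡ 5 (mod 13). n = 5×13×5 + 11×8×5 ≡ 37 (mod 104)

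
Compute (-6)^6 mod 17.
By repeated squaring (mod 17): (-6)^{1}≡11, (-6)^{2}≡2, (-6)^{4}≡4. Then (-6)^{6} = (-6)^{4+2} ≡ 4 × 2 ≡ 8 (mod 17)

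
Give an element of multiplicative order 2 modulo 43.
42 has order 2 mod 43 since 42^{2} ≡ 1 mod 43 and no smaller power works.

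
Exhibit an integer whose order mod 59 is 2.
58 has order 2 mod 59 since 58^{2} ≡ 1 (mod 59) and no smaller power works.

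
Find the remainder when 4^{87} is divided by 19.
By Fermat: 4^{18} ≡ 1 mod 19. 87 = 4×18 + 15. So 4^{87} ≡ 4^{15} ≡ 11 mod 19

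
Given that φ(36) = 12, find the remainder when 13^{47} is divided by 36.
By Euler: 13^{12} ≡ 1 mod 36 since gcd(13, 36) = 1. 47 = 3×12 + 11. So 13^{47} ≡ 13^{11} ≡ 25 mod 36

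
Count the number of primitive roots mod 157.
A prime p has φ(p-1) primitive roots; here φ(156) = 48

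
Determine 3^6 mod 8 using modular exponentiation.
By repeated squaring mod 8: 3^{1}≡3, 3^{2}≡1, 3^{4}≡1. Then 3^{6} = 3^{4+2} ≡ 1 × 1 ≡ 1 mod 8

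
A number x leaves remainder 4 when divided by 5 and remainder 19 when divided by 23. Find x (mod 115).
M = 5 × 23 = 115. M₁ = 23, y₁ ≡ 2 (mod 5). M₂ = 5, y₂ ≡ 14 (mod 23). x = 4×23×2 + 19×5×14 ≡ 19 (mod 115)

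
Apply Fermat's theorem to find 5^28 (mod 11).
By Fermat: 5^{10} ≡ 1 (mod 11). 28 = 2×10 + 8. So 5^{28} ≡ 5^{8} ≡ 4 (mod 11)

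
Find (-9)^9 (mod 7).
Using Fermat: (-9)^{6} ≡ 1 (mod 7). 9 ≡ 3 (mod 6). So (-9)^{9} ≡ (-9)^{3} ≡ 6 (mod 7)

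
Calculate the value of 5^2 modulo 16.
5^{2} = 25 ≡ 9 (mod 16)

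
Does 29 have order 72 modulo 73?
ord_73(29) divides 72. For each prime q|72: 29^{36}≡72, 29^{24}≡64, none ≡ 1. So 29 has order 72 and is a primitive root mod 73.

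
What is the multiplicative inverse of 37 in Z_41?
Since 41 is prime, by Fermat 37^(-1) ≡ 37^{39} ≡ 10 mod 41. Verify: 37 × 10 = 370 ≡ 1 mod 41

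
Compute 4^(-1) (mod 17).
Since 17 is prime, by Fermat 4^(-1) ≡ 4^{15} ≡ 13 (mod 17). Verify: 4 × 13 = 52 ≡ 1 (mod 17)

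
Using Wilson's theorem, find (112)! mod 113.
By Wilson's theorem, (112)! ≡ -1 ≡ 112 (mod 113)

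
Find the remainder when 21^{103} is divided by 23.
By Fermat: 21^{22} ≡ 1 (mod 23). 103 = 4×22 + 15. So 21^{103} ≡ 21^{15} ≡ 7 (mod 23)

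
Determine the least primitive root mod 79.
g = 3. Powers: [3, 9, 27, 2, 6, 18, 54, 4, ...] generates all 78 non-zero residues.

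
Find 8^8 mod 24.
By repeated squaring mod 24: 8^{1}≡8, 8^{2}≡16, 8^{4}≡16, 8^{8}≡16. So 8^{8} ≡ 16 mod 24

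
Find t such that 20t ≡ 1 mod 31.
Since 31 is prime, by Fermat 20^(-1) ≡ 20^{29} ≡ 14 mod 31. Verify: 20 × 14 = 280 ≡ 1 mod 31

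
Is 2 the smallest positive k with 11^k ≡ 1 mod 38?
Powers of 11 mod 38: 11^1≡11, 11^2≡7, 11^3≡1. 11^2≡7≢1, so ord ≠ 2. No, the actual order is 3.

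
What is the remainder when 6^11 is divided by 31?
By repeated squaring mod 31: 6^{1}≡6, 6^{2}≡5, 6^{4}≡25, 6^{8}≡5. Then 6^{11} = 6^{8+2+1} ≡ 5 × 5 × 6 ≡ 26 mod 31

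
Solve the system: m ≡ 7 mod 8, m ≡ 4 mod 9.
M = 8 × 9 = 72. M₁ = 9, y₁ ≡ 1 mod 8. M₂ = 8, y₂ ≡ 8 mod 9. m = 7×9×1 + 4×8×8 ≡ 31 mod 72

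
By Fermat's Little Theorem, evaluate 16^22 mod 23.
By Fermat's Little Theorem, 16^{22} ≡ 1 mod 23 since 23 is prime and gcd(16, 23) = 1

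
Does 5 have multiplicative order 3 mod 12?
Powers of 5 mod 12: 5^1≡5, 5^2≡1. Already 5^2≡1, so the order is 2 < 3. No, the actual order is 2.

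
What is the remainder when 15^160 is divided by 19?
Using Fermat: 15^{18} ≡ 1 mod 19. 160 ≡ 16 mod 18. So 15^{160} ≡ 15^{16} ≡ 6 mod 19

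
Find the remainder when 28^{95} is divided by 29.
By Fermat: 28^{28} ≡ 1 (mod 29). 95 = 3×28 + 11. So 28^{95} ≡ 28^{11} ≡ 28 (mod 29)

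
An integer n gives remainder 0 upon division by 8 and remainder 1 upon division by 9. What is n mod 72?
M = 8 × 9 = 72. M₁ = 9, y₁ ≡ 1 mod 8. M₂ = 8, y₂ ≡ 8 mod 9. n = 0×9×1 + 1×8×8 ≡ 64 mod 72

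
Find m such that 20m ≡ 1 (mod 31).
Since 31 is prime, by Fermat 20^(-1) ≡ 20^{29} ≡ 14 (mod 31). Verify: 20 × 14 = 280 ≡ 1 (mod 31)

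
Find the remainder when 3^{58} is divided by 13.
By Fermat: 3^{12} ≡ 1 (mod 13). 58 = 4×12 + 10. So 3^{58} ≡ 3^{10} ≡ 3 (mod 13)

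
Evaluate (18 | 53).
(18/53) = 18^{26} mod 53 = -1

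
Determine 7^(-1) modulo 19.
Since 19 is prime, by Fermat 7^(-1) ≡ 7^{17} ≡ 11 mod 19. Verify: 7 × 11 = 77 ≡ 1 mod 19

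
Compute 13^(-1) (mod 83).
Since 83 is prime, by Fermat 13^(-1) ≡ 13^{81} ≡ 32 (mod 83). Verify: 13 × 32 = 416 ≡ 1 (mod 83)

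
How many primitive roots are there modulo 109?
There are φ(109-1) = φ(108) = 36 primitive roots modulo 109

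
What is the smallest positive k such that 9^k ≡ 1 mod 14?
Powers of 9 mod 14: 9^1≡9, 9^2≡11, 9^3≡1. Order = 3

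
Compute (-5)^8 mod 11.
By repeated squaring mod 11: (-5)^{1}≡6, (-5)^{2}≡3, (-5)^{4}≡9, (-5)^{8}≡4. So (-5)^{8} ≡ 4 mod 11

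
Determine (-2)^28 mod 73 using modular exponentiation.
By repeated squaring (mod 73): (-2)^{1}≡71, (-2)^{2}≡4, (-2)^{4}≡16, (-2)^{8}≡37, (-2)^{16}≡55. Then (-2)^{28} = (-2)^{16+8+4} ≡ 55 × 37 × 16 ≡ 2 (mod 73)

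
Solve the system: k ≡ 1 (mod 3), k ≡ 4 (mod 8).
M = 3 × 8 = 24. M₁ = 8, y₁ ≡ 2 (mod 3). M₂ = 3, y₂ ≡ 3 (mod 8). k = 1×8×2 + 4×3×3 ≡ 4 (mod 24)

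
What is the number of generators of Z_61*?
A prime p has φ(p-1) primitive roots; here φ(60) = 16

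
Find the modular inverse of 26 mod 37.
Since 37 is prime, by Fermat 26^(-1) ≡ 26^{35} ≡ 10 (mod 37). Verify: 26 × 10 = 260 ≡ 1 (mod 37)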